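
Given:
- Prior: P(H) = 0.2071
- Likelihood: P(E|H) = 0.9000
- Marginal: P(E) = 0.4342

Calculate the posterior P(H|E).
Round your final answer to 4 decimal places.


Using Bayes' theorem:

P(H|E) = P(E|H) × P(H) / P(E)
       = 0.9000 × 0.2071 / 0.4342
       = 0.18639000 / 0.4342
       = 0.4293

The evidence strengthens our belief in H.
Prior: 0.2071 → Posterior: 0.4293


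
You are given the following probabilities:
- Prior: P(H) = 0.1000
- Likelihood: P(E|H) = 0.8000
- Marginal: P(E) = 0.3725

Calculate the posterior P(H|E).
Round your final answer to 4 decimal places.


Using Bayes' theorem:

P(H|E) = P(E|H) × P(H) / P(E)
       = 0.8000 × 0.1000 / 0.3725
       = 0.08000000 / 0.3725
       = 0.2148

The evidence strengthens our belief in H.
Prior: 0.1000 → Posterior: 0.2148


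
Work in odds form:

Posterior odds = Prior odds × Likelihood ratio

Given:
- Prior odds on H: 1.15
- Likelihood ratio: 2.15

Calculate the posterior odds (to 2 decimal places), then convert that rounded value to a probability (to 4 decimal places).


Step 1: Calculate posterior odds
Posterior odds = Prior odds × LR
               = 1.15 × 2.15
               = 2.47

Step 2: Convert to probability
P(H|E) = Posterior odds / (1 + Posterior odds)
       = 2.47 / (1 + 2.47)
       = 2.47 / 3.47
       = 0.7118

The evidence increased P(H) from 0.5349 to 0.7118.


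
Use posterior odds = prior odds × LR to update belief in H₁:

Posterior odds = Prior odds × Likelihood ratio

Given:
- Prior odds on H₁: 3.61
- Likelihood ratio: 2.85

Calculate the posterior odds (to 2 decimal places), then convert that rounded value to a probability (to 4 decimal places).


Step 1: Calculate posterior odds
Posterior odds = Prior odds × LR
               = 3.61 × 2.85
               = 10.29

Step 2: Convert to probability
P(H₁|E) = Posterior odds / (1 + Posterior odds)
       = 10.29 / (1 + 10.29)
       = 10.29 / 11.29
       = 0.9114

The evidence increased P(H₁) from 0.7831 to 0.9114.


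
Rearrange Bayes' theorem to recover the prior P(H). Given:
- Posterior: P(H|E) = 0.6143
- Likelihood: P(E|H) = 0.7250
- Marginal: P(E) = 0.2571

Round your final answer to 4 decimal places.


From Bayes' theorem: P(H|E) = P(E|H) × P(H) / P(E)

Rearranging for P(H):
P(H) = P(H|E) × P(E) / P(E|H)
     = 0.6143 × 0.2571 / 0.7250
     = 0.15793653 / 0.7250
     = 0.2178


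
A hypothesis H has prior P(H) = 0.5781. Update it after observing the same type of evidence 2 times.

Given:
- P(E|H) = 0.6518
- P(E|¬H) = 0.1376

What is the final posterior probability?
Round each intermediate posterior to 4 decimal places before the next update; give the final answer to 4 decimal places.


Sequential Bayesian updating:

Initial prior: P(H) = 0.5781

Update 1:
  P(E) = 0.6518 × 0.5781 + 0.1376 × 0.4219 = 0.37680558 + 0.05805344 = 0.43485902
  P(H|E) = 0.37680558 / 0.43485902 = 0.8665

Update 2:
  P(E) = 0.6518 × 0.8665 + 0.1376 × 0.1335 = 0.56478470 + 0.01836960 = 0.58315430
  P(H|E) = 0.56478470 / 0.58315430 = 0.9685

Final posterior: 0.9685


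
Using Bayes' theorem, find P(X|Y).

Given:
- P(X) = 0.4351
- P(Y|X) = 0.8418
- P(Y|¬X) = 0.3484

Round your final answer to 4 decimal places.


Bayes' theorem: P(X|Y) = P(Y|X) × P(X) / P(Y)

Step 1: Calculate P(Y) using law of total probability
P(Y) = P(Y|X)P(X) + P(Y|¬X)P(¬X)
     = 0.8418 × 0.4351 + 0.3484 × 0.5649
     = 0.36626718 + 0.19681116
     = 0.56307834

Step 2: Apply Bayes' theorem
P(X|Y) = P(Y|X) × P(X) / P(Y)
       = 0.36626718 / 0.56307834
       = 0.6505


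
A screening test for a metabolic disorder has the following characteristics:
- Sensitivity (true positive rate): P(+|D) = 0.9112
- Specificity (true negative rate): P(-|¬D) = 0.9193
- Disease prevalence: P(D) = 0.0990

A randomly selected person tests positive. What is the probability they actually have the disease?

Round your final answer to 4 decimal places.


Let D = has disease, + = positive test

Given:
- P(D) = 0.0990 (prevalence)
- P(+|D) = 0.9112 (sensitivity)
- P(-|¬D) = 0.9193 (specificity)
- P(+|¬D) = 0.0807 (false positive rate = 1 - specificity)

Step 1: Find P(+)
P(+) = P(+|D)P(D) + P(+|¬D)P(¬D)
     = 0.9112 × 0.0990 + 0.0807 × 0.9010
     = 0.09020880 + 0.07271070
     = 0.16291950

Step 2: Apply Bayes' theorem for P(D|+)
P(D|+) = P(+|D)P(D) / P(+)
       = 0.09020880 / 0.16291950
       = 0.5537


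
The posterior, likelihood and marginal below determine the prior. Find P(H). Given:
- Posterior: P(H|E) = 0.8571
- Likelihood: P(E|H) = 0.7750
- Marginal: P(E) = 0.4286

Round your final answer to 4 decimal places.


From Bayes' theorem: P(H|E) = P(E|H) × P(H) / P(E)

Rearranging for P(H):
P(H) = P(H|E) × P(E) / P(E|H)
     = 0.8571 × 0.4286 / 0.7750
     = 0.36735306 / 0.7750
     = 0.4740


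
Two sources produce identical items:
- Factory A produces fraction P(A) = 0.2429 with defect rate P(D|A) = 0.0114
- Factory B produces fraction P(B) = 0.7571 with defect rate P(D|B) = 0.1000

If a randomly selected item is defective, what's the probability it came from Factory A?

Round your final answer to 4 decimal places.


Let A = from Factory A, D = defective

Given:
- P(A) = 0.2429, P(B) = 0.7571
- P(D|A) = 0.0114, P(D|B) = 0.1000

Step 1: Find P(D)
P(D) = P(D|A)P(A) + P(D|B)P(B)
     = 0.0114 × 0.2429 + 0.1000 × 0.7571
     = 0.00276906 + 0.07571000
     = 0.07847906

Step 2: Apply Bayes' theorem
P(A|D) = P(D|A)P(A) / P(D)
       = 0.00276906 / 0.07847906
       = 0.0353


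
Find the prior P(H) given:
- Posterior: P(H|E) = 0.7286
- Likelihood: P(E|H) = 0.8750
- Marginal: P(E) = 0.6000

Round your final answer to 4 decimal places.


From Bayes' theorem: P(H|E) = P(E|H) × P(H) / P(E)

Rearranging for P(H):
P(H) = P(H|E) × P(E) / P(E|H)
     = 0.7286 × 0.6000 / 0.8750
     = 0.43716000 / 0.8750
     = 0.4996


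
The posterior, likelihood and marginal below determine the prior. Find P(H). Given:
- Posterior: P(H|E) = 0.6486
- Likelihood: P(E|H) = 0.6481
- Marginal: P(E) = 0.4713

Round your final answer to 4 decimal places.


From Bayes' theorem: P(H|E) = P(E|H) × P(H) / P(E)

Rearranging for P(H):
P(H) = P(H|E) × P(E) / P(E|H)
     = 0.6486 × 0.4713 / 0.6481
     = 0.30568518 / 0.6481
     = 0.4717


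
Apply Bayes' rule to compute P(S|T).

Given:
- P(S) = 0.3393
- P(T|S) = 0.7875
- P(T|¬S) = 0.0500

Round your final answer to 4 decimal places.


Bayes' theorem: P(S|T) = P(T|S) × P(S) / P(T)

Step 1: Calculate P(T) using law of total probability
P(T) = P(T|S)P(S) + P(T|¬S)P(¬S)
     = 0.7875 × 0.3393 + 0.0500 × 0.6607
     = 0.26719875 + 0.03303500
     = 0.30023375

Step 2: Apply Bayes' theorem
P(S|T) = P(T|S) × P(S) / P(T)
       = 0.26719875 / 0.30023375
       = 0.8900


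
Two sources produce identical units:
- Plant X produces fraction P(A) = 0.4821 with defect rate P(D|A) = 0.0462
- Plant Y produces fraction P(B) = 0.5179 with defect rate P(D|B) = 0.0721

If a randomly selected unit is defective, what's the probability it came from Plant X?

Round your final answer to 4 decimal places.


Let A = from Plant X, D = defective

Given:
- P(A) = 0.4821, P(B) = 0.5179
- P(D|A) = 0.0462, P(D|B) = 0.0721

Step 1: Find P(D)
P(D) = P(D|A)P(A) + P(D|B)P(B)
     = 0.0462 × 0.4821 + 0.0721 × 0.5179
     = 0.02227302 + 0.03734059
     = 0.05961361

Step 2: Apply Bayes' theorem
P(A|D) = P(D|A)P(A) / P(D)
       = 0.02227302 / 0.05961361
       = 0.3736


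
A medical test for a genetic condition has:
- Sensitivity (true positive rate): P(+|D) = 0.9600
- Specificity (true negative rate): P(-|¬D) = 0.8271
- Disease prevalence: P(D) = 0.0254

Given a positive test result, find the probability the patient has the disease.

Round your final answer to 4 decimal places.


Let D = has disease, + = positive test

Given:
- P(D) = 0.0254 (prevalence)
- P(+|D) = 0.9600 (sensitivity)
- P(-|¬D) = 0.8271 (specificity)
- P(+|¬D) = 0.1729 (false positive rate = 1 - specificity)

Step 1: Find P(+)
P(+) = P(+|D)P(D) + P(+|¬D)P(¬D)
     = 0.9600 × 0.0254 + 0.1729 × 0.9746
     = 0.02438400 + 0.16850834
     = 0.19289234

Step 2: Apply Bayes' theorem for P(D|+)
P(D|+) = P(+|D)P(D) / P(+)
       = 0.02438400 / 0.19289234
       = 0.1264


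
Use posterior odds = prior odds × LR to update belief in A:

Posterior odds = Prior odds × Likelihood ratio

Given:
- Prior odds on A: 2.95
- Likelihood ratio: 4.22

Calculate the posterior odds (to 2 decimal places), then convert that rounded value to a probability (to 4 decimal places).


Step 1: Calculate posterior odds
Posterior odds = Prior odds × LR
               = 2.95 × 4.22
               = 12.45

Step 2: Convert to probability
P(A|E) = Posterior odds / (1 + Posterior odds)
       = 12.45 / (1 + 12.45)
       = 12.45 / 13.45
       = 0.9257

The evidence increased P(A) from 0.7468 to 0.9257.


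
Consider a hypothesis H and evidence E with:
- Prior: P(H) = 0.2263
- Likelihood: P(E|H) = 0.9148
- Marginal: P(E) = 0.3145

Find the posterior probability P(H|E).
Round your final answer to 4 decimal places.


Using Bayes' theorem:

P(H|E) = P(E|H) × P(H) / P(E)
       = 0.9148 × 0.2263 / 0.3145
       = 0.20701924 / 0.3145
       = 0.6582

The evidence strengthens our belief in H.
Prior: 0.2263 → Posterior: 0.6582


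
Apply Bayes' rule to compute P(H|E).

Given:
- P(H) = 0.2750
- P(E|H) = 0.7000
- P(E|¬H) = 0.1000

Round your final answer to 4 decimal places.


Bayes' theorem: P(H|E) = P(E|H) × P(H) / P(E)

Step 1: Calculate P(E) using law of total probability
P(E) = P(E|H)P(H) + P(E|¬H)P(¬H)
     = 0.7000 × 0.2750 + 0.1000 × 0.7250
     = 0.19250000 + 0.07250000
     = 0.26500000

Step 2: Apply Bayes' theorem
P(H|E) = P(E|H) × P(H) / P(E)
       = 0.19250000 / 0.26500000
       = 0.7264


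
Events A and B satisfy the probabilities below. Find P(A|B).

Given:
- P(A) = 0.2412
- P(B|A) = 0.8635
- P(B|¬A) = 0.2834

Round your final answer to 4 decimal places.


Bayes' theorem: P(A|B) = P(B|A) × P(A) / P(B)

Step 1: Calculate P(B) using law of total probability
P(B) = P(B|A)P(A) + P(B|¬A)P(¬A)
     = 0.8635 × 0.2412 + 0.2834 × 0.7588
     = 0.20827620 + 0.21504392
     = 0.42332012

Step 2: Apply Bayes' theorem
P(A|B) = P(B|A) × P(A) / P(B)
       = 0.20827620 / 0.42332012
       = 0.4920


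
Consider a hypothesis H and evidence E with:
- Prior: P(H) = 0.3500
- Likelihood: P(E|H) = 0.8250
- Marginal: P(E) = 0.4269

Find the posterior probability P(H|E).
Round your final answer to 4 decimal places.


Using Bayes' theorem:

P(H|E) = P(E|H) × P(H) / P(E)
       = 0.8250 × 0.3500 / 0.4269
       = 0.28875000 / 0.4269
       = 0.6764

The evidence strengthens our belief in H.
Prior: 0.3500 → Posterior: 0.6764


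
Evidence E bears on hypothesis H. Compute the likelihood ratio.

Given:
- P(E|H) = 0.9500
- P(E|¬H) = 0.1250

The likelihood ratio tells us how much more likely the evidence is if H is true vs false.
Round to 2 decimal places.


Likelihood Ratio (LR) = P(E|H) / P(E|¬H)

LR = 0.9500 / 0.1250
   = 7.60

The evidence is 7.60 times more likely if H is true than if H is false.
LR > 1, so observing E raises the odds in favor of H.


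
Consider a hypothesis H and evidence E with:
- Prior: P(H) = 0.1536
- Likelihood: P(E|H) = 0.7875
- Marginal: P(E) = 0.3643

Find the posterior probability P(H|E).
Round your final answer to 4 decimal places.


Using Bayes' theorem:

P(H|E) = P(E|H) × P(H) / P(E)
       = 0.7875 × 0.1536 / 0.3643
       = 0.12096000 / 0.3643
       = 0.3320

The evidence strengthens our belief in H.
Prior: 0.1536 → Posterior: 0.3320


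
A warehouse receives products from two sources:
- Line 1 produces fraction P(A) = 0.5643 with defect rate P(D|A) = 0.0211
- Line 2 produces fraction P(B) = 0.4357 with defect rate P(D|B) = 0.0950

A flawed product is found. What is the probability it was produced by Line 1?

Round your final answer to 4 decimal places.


Let A = from Line 1, D = flawed

Given:
- P(A) = 0.5643, P(B) = 0.4357
- P(D|A) = 0.0211, P(D|B) = 0.0950

Step 1: Find P(D)
P(D) = P(D|A)P(A) + P(D|B)P(B)
     = 0.0211 × 0.5643 + 0.0950 × 0.4357
     = 0.01190673 + 0.04139150
     = 0.05329823

Step 2: Apply Bayes' theorem
P(A|D) = P(D|A)P(A) / P(D)
       = 0.01190673 / 0.05329823
       = 0.2234


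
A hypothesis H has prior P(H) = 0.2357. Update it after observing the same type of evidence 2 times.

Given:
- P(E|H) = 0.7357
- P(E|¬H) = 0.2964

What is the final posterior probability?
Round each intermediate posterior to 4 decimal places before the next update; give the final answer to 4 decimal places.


Sequential Bayesian updating:

Initial prior: P(H) = 0.2357

Update 1:
  P(E) = 0.7357 × 0.2357 + 0.2964 × 0.7643 = 0.17340449 + 0.22653852 = 0.39994301
  P(H|E) = 0.17340449 / 0.39994301 = 0.4336

Update 2:
  P(E) = 0.7357 × 0.4336 + 0.2964 × 0.5664 = 0.31899952 + 0.16788096 = 0.48688048
  P(H|E) = 0.31899952 / 0.48688048 = 0.6552

Final posterior: 0.6552


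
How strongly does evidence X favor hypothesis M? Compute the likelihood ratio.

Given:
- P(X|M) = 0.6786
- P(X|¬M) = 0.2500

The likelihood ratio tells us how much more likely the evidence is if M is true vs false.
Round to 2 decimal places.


Likelihood Ratio (LR) = P(X|M) / P(X|¬M)

LR = 0.6786 / 0.2500
   = 2.71

The evidence is 2.71 times more likely if M is true than if M is false.
Since LR > 1, the evidence supports M over ¬M.


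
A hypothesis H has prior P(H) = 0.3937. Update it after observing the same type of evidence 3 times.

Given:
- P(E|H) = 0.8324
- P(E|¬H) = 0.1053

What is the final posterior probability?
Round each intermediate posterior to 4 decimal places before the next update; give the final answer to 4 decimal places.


Sequential Bayesian updating:

Initial prior: P(H) = 0.3937

Update 1:
  P(E) = 0.8324 × 0.3937 + 0.1053 × 0.6063 = 0.32771588 + 0.06384339 = 0.39155927
  P(H|E) = 0.32771588 / 0.39155927 = 0.8370

Update 2:
  P(E) = 0.8324 × 0.8370 + 0.1053 × 0.1630 = 0.69671880 + 0.01716390 = 0.71388270
  P(H|E) = 0.69671880 / 0.71388270 = 0.9760

Update 3:
  P(E) = 0.8324 × 0.9760 + 0.1053 × 0.0240 = 0.81242240 + 0.00252720 = 0.81494960
  P(H|E) = 0.81242240 / 0.81494960 = 0.9969

Final posterior: 0.9969


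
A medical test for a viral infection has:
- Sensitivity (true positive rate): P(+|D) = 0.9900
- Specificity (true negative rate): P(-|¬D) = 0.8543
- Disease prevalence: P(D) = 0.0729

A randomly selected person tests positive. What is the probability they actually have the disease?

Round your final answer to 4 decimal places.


Let D = has disease, + = positive test

Given:
- P(D) = 0.0729 (prevalence)
- P(+|D) = 0.9900 (sensitivity)
- P(-|¬D) = 0.8543 (specificity)
- P(+|¬D) = 0.1457 (false positive rate = 1 - specificity)

Step 1: Find P(+)
P(+) = P(+|D)P(D) + P(+|¬D)P(¬D)
     = 0.9900 × 0.0729 + 0.1457 × 0.9271
     = 0.07217100 + 0.13507847
     = 0.20724947

Step 2: Apply Bayes' theorem for P(D|+)
P(D|+) = P(+|D)P(D) / P(+)
       = 0.07217100 / 0.20724947
       = 0.3482


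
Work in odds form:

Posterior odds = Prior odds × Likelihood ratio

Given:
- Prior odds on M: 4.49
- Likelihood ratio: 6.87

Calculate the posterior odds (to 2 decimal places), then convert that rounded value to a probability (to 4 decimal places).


Step 1: Calculate posterior odds
Posterior odds = Prior odds × LR
               = 4.49 × 6.87
               = 30.85

Step 2: Convert to probability
P(M|E) = Posterior odds / (1 + Posterior odds)
       = 30.85 / (1 + 30.85)
       = 30.85 / 31.85
       = 0.9686

The evidence increased P(M) from 0.8179 to 0.9686.


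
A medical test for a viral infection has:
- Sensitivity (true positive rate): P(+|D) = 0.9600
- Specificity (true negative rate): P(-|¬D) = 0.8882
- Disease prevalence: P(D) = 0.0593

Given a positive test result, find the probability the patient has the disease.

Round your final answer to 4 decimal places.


Let D = has disease, + = positive test

Given:
- P(D) = 0.0593 (prevalence)
- P(+|D) = 0.9600 (sensitivity)
- P(-|¬D) = 0.8882 (specificity)
- P(+|¬D) = 0.1118 (false positive rate = 1 - specificity)

Step 1: Find P(+)
P(+) = P(+|D)P(D) + P(+|¬D)P(¬D)
     = 0.9600 × 0.0593 + 0.1118 × 0.9407
     = 0.05692800 + 0.10517026
     = 0.16209826

Step 2: Apply Bayes' theorem for P(D|+)
P(D|+) = P(+|D)P(D) / P(+)
       = 0.05692800 / 0.16209826
       = 0.3512


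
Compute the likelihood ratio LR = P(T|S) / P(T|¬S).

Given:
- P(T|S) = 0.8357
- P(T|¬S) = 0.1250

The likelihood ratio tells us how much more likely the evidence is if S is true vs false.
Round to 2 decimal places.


Likelihood Ratio (LR) = P(T|S) / P(T|¬S)

LR = 0.8357 / 0.1250
   = 6.69

The evidence is 6.69 times more likely if S is true than if S is false.
Since LR > 1, the evidence supports S over ¬S.


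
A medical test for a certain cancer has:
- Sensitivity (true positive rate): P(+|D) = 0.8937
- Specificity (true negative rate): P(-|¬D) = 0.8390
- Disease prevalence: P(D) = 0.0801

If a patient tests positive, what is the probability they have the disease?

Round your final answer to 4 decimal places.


Let D = has disease, + = positive test

Given:
- P(D) = 0.0801 (prevalence)
- P(+|D) = 0.8937 (sensitivity)
- P(-|¬D) = 0.8390 (specificity)
- P(+|¬D) = 0.1610 (false positive rate = 1 - specificity)

Step 1: Find P(+)
P(+) = P(+|D)P(D) + P(+|¬D)P(¬D)
     = 0.8937 × 0.0801 + 0.1610 × 0.9199
     = 0.07158537 + 0.14810390
     = 0.21968927

Step 2: Apply Bayes' theorem for P(D|+)
P(D|+) = P(+|D)P(D) / P(+)
       = 0.07158537 / 0.21968927
       = 0.3258


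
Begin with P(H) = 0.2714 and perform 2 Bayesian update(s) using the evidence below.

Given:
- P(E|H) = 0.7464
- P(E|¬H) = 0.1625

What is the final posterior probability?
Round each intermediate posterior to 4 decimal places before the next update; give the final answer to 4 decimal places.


Sequential Bayesian updating:

Initial prior: P(H) = 0.2714

Update 1:
  P(E) = 0.7464 × 0.2714 + 0.1625 × 0.7286 = 0.20257296 + 0.11839750 = 0.32097046
  P(H|E) = 0.20257296 / 0.32097046 = 0.6311

Update 2:
  P(E) = 0.7464 × 0.6311 + 0.1625 × 0.3689 = 0.47105304 + 0.05994625 = 0.53099929
  P(H|E) = 0.47105304 / 0.53099929 = 0.8871

Final posterior: 0.8871


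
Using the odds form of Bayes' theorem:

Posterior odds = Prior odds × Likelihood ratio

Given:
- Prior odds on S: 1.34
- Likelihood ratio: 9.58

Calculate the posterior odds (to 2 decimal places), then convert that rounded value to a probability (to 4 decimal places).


Step 1: Calculate posterior odds
Posterior odds = Prior odds × LR
               = 1.34 × 9.58
               = 12.84

Step 2: Convert to probability
P(S|E) = Posterior odds / (1 + Posterior odds)
       = 12.84 / (1 + 12.84)
       = 12.84 / 13.84
       = 0.9277

The evidence increased P(S) from 0.5726 to 0.9277.


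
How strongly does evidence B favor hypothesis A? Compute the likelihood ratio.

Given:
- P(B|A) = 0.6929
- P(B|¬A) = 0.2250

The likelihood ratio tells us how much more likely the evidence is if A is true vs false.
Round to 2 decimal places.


Likelihood Ratio (LR) = P(B|A) / P(B|¬A)

LR = 0.6929 / 0.2250
   = 3.08

The evidence is 3.08 times more likely if A is true than if A is false.
Because LR exceeds 1, B is evidence for A.


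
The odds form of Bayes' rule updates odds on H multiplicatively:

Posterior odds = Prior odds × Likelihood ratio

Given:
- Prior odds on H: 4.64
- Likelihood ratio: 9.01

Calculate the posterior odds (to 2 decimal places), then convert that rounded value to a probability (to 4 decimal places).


Step 1: Calculate posterior odds
Posterior odds = Prior odds × LR
               = 4.64 × 9.01
               = 41.81

Step 2: Convert to probability
P(H|E) = Posterior odds / (1 + Posterior odds)
       = 41.81 / (1 + 41.81)
       = 41.81 / 42.81
       = 0.9766

The evidence increased P(H) from 0.8227 to 0.9766.


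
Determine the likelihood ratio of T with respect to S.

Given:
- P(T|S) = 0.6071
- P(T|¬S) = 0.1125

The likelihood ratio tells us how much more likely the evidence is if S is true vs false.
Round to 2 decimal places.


Likelihood Ratio (LR) = P(T|S) / P(T|¬S)

LR = 0.6071 / 0.1125
   = 5.40

The evidence is 5.40 times more likely if S is true than if S is false.
LR > 1, so observing T raises the odds in favor of S.


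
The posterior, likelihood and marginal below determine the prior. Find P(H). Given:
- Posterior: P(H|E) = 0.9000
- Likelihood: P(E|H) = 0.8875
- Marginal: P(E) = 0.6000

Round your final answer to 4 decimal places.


From Bayes' theorem: P(H|E) = P(E|H) × P(H) / P(E)

Rearranging for P(H):
P(H) = P(H|E) × P(E) / P(E|H)
     = 0.9000 × 0.6000 / 0.8875
     = 0.54000000 / 0.8875
     = 0.6085


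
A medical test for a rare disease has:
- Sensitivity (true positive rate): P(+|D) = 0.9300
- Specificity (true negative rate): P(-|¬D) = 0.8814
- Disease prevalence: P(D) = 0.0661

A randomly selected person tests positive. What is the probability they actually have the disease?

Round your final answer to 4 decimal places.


Let D = has disease, + = positive test

Given:
- P(D) = 0.0661 (prevalence)
- P(+|D) = 0.9300 (sensitivity)
- P(-|¬D) = 0.8814 (specificity)
- P(+|¬D) = 0.1186 (false positive rate = 1 - specificity)

Step 1: Find P(+)
P(+) = P(+|D)P(D) + P(+|¬D)P(¬D)
     = 0.9300 × 0.0661 + 0.1186 × 0.9339
     = 0.06147300 + 0.11076054
     = 0.17223354

Step 2: Apply Bayes' theorem for P(D|+)
P(D|+) = P(+|D)P(D) / P(+)
       = 0.06147300 / 0.17223354
       = 0.3569


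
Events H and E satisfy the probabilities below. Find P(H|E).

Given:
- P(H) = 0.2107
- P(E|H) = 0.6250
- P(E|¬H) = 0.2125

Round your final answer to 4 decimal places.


Bayes' theorem: P(H|E) = P(E|H) × P(H) / P(E)

Step 1: Calculate P(E) using law of total probability
P(E) = P(E|H)P(H) + P(E|¬H)P(¬H)
     = 0.6250 × 0.2107 + 0.2125 × 0.7893
     = 0.13168750 + 0.16772625
     = 0.29941375

Step 2: Apply Bayes' theorem
P(H|E) = P(E|H) × P(H) / P(E)
       = 0.13168750 / 0.29941375
       = 0.4398


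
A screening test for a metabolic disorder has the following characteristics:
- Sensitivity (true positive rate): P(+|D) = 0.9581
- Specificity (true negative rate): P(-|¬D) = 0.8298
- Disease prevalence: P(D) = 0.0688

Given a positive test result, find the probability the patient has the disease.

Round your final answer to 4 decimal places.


Let D = has disease, + = positive test

Given:
- P(D) = 0.0688 (prevalence)
- P(+|D) = 0.9581 (sensitivity)
- P(-|¬D) = 0.8298 (specificity)
- P(+|¬D) = 0.1702 (false positive rate = 1 - specificity)

Step 1: Find P(+)
P(+) = P(+|D)P(D) + P(+|¬D)P(¬D)
     = 0.9581 × 0.0688 + 0.1702 × 0.9312
     = 0.06591728 + 0.15849024
     = 0.22440752

Step 2: Apply Bayes' theorem for P(D|+)
P(D|+) = P(+|D)P(D) / P(+)
       = 0.06591728 / 0.22440752
       = 0.2937


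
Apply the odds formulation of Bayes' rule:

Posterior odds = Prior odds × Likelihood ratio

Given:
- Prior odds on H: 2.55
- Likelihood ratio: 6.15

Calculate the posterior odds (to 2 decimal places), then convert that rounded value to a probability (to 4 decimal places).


Step 1: Calculate posterior odds
Posterior odds = Prior odds × LR
               = 2.55 × 6.15
               = 15.68

Step 2: Convert to probability
P(H|E) = Posterior odds / (1 + Posterior odds)
       = 15.68 / (1 + 15.68)
       = 15.68 / 16.68
       = 0.9400

The evidence increased P(H) from 0.7183 to 0.9400.


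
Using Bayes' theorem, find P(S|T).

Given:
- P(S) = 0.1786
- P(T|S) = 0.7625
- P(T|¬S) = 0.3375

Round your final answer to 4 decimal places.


Bayes' theorem: P(S|T) = P(T|S) × P(S) / P(T)

Step 1: Calculate P(T) using law of total probability
P(T) = P(T|S)P(S) + P(T|¬S)P(¬S)
     = 0.7625 × 0.1786 + 0.3375 × 0.8214
     = 0.13618250 + 0.27722250
     = 0.41340500

Step 2: Apply Bayes' theorem
P(S|T) = P(T|S) × P(S) / P(T)
       = 0.13618250 / 0.41340500
       = 0.3294


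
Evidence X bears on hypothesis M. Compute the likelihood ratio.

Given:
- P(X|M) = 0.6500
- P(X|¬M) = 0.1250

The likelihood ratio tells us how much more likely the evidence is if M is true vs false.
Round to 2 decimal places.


Likelihood Ratio (LR) = P(X|M) / P(X|¬M)

LR = 0.6500 / 0.1250
   = 5.20

The evidence is 5.20 times more likely if M is true than if M is false.
Since LR > 1, the evidence supports M over ¬M.


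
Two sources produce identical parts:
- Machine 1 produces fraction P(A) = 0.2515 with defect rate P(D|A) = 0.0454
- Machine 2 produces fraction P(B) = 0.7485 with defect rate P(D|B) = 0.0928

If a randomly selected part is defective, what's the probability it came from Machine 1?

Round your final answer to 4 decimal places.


Let A = from Machine 1, D = defective

Given:
- P(A) = 0.2515, P(B) = 0.7485
- P(D|A) = 0.0454, P(D|B) = 0.0928

Step 1: Find P(D)
P(D) = P(D|A)P(A) + P(D|B)P(B)
     = 0.0454 × 0.2515 + 0.0928 × 0.7485
     = 0.01141810 + 0.06946080
     = 0.08087890

Step 2: Apply Bayes' theorem
P(A|D) = P(D|A)P(A) / P(D)
       = 0.01141810 / 0.08087890
       = 0.1412


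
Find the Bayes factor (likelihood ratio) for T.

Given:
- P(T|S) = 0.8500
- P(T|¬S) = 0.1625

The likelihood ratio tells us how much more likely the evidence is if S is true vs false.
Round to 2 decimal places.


Likelihood Ratio (LR) = P(T|S) / P(T|¬S)

LR = 0.8500 / 0.1625
   = 5.23

The evidence is 5.23 times more likely if S is true than if S is false.
Since LR > 1, the evidence supports S over ¬S.


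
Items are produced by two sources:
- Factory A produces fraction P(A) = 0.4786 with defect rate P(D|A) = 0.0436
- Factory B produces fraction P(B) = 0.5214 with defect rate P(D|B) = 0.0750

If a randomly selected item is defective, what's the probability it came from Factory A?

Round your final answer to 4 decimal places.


Let A = from Factory A, D = defective

Given:
- P(A) = 0.4786, P(B) = 0.5214
- P(D|A) = 0.0436, P(D|B) = 0.0750

Step 1: Find P(D)
P(D) = P(D|A)P(A) + P(D|B)P(B)
     = 0.0436 × 0.4786 + 0.0750 × 0.5214
     = 0.02086696 + 0.03910500
     = 0.05997196

Step 2: Apply Bayes' theorem
P(A|D) = P(D|A)P(A) / P(D)
       = 0.02086696 / 0.05997196
       = 0.3479


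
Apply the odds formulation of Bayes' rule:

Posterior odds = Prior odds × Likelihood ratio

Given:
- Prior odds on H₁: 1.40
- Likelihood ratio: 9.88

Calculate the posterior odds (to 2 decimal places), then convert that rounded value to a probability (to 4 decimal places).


Step 1: Calculate posterior odds
Posterior odds = Prior odds × LR
               = 1.40 × 9.88
               = 13.83

Step 2: Convert to probability
P(H₁|E) = Posterior odds / (1 + Posterior odds)
       = 13.83 / (1 + 13.83)
       = 13.83 / 14.83
       = 0.9326

The evidence increased P(H₁) from 0.5833 to 0.9326.


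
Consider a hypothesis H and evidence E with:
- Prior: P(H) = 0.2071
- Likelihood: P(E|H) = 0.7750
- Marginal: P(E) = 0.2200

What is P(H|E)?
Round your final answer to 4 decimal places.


Using Bayes' theorem:

P(H|E) = P(E|H) × P(H) / P(E)
       = 0.7750 × 0.2071 / 0.2200
       = 0.16050250 / 0.2200
       = 0.7296

The evidence strengthens our belief in H.
Prior: 0.2071 → Posterior: 0.7296


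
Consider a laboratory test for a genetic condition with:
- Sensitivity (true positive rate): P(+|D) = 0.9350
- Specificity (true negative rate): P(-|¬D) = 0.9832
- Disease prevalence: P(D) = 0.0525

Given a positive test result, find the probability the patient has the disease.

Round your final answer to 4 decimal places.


Let D = has disease, + = positive test

Given:
- P(D) = 0.0525 (prevalence)
- P(+|D) = 0.9350 (sensitivity)
- P(-|¬D) = 0.9832 (specificity)
- P(+|¬D) = 0.0168 (false positive rate = 1 - specificity)

Step 1: Find P(+)
P(+) = P(+|D)P(D) + P(+|¬D)P(¬D)
     = 0.9350 × 0.0525 + 0.0168 × 0.9475
     = 0.04908750 + 0.01591800
     = 0.06500550

Step 2: Apply Bayes' theorem for P(D|+)
P(D|+) = P(+|D)P(D) / P(+)
       = 0.04908750 / 0.06500550
       = 0.7551


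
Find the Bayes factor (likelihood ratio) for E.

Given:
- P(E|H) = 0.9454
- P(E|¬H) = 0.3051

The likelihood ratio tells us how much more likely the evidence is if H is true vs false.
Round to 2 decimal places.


Likelihood Ratio (LR) = P(E|H) / P(E|¬H)

LR = 0.9454 / 0.3051
   = 3.10

The evidence is 3.10 times more likely if H is true than if H is false.
Because LR exceeds 1, E is evidence for H.


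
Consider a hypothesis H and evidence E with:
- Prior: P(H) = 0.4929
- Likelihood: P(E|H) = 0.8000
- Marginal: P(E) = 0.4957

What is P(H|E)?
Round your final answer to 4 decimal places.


Using Bayes' theorem:

P(H|E) = P(E|H) × P(H) / P(E)
       = 0.8000 × 0.4929 / 0.4957
       = 0.39432000 / 0.4957
       = 0.7955

The evidence strengthens our belief in H.
Prior: 0.4929 → Posterior: 0.7955


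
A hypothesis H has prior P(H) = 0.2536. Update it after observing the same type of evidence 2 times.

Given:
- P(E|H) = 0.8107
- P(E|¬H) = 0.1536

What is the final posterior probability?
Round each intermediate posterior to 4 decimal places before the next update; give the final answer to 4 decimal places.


Sequential Bayesian updating:

Initial prior: P(H) = 0.2536

Update 1:
  P(E) = 0.8107 × 0.2536 + 0.1536 × 0.7464 = 0.20559352 + 0.11464704 = 0.32024056
  P(H|E) = 0.20559352 / 0.32024056 = 0.6420

Update 2:
  P(E) = 0.8107 × 0.6420 + 0.1536 × 0.3580 = 0.52046940 + 0.05498880 = 0.57545820
  P(H|E) = 0.52046940 / 0.57545820 = 0.9044

Final posterior: 0.9044


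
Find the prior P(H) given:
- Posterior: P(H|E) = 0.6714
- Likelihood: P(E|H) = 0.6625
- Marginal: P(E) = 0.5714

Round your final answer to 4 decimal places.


From Bayes' theorem: P(H|E) = P(E|H) × P(H) / P(E)

Rearranging for P(H):
P(H) = P(H|E) × P(E) / P(E|H)
     = 0.6714 × 0.5714 / 0.6625
     = 0.38363796 / 0.6625
     = 0.5791


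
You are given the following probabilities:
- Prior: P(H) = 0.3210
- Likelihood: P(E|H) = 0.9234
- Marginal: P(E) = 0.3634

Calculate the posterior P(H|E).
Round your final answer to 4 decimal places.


Using Bayes' theorem:

P(H|E) = P(E|H) × P(H) / P(E)
       = 0.9234 × 0.3210 / 0.3634
       = 0.29641140 / 0.3634
       = 0.8157

The evidence strengthens our belief in H.
Prior: 0.3210 → Posterior: 0.8157


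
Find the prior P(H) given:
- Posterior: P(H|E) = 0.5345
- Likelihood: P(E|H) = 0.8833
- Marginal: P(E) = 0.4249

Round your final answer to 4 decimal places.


From Bayes' theorem: P(H|E) = P(E|H) × P(H) / P(E)

Rearranging for P(H):
P(H) = P(H|E) × P(E) / P(E|H)
     = 0.5345 × 0.4249 / 0.8833
     = 0.22710905 / 0.8833
     = 0.2571


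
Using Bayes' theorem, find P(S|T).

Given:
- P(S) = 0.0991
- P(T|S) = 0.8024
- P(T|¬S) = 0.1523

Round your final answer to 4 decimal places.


Bayes' theorem: P(S|T) = P(T|S) × P(S) / P(T)

Step 1: Calculate P(T) using law of total probability
P(T) = P(T|S)P(S) + P(T|¬S)P(¬S)
     = 0.8024 × 0.0991 + 0.1523 × 0.9009
     = 0.07951784 + 0.13720707
     = 0.21672491

Step 2: Apply Bayes' theorem
P(S|T) = P(T|S) × P(S) / P(T)
       = 0.07951784 / 0.21672491
       = 0.3669


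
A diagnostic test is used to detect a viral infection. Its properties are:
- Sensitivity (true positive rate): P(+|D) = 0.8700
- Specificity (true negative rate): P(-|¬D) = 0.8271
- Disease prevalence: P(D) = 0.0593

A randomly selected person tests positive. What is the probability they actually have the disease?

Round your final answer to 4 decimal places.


Let D = has disease, + = positive test

Given:
- P(D) = 0.0593 (prevalence)
- P(+|D) = 0.8700 (sensitivity)
- P(-|¬D) = 0.8271 (specificity)
- P(+|¬D) = 0.1729 (false positive rate = 1 - specificity)

Step 1: Find P(+)
P(+) = P(+|D)P(D) + P(+|¬D)P(¬D)
     = 0.8700 × 0.0593 + 0.1729 × 0.9407
     = 0.05159100 + 0.16264703
     = 0.21423803

Step 2: Apply Bayes' theorem for P(D|+)
P(D|+) = P(+|D)P(D) / P(+)
       = 0.05159100 / 0.21423803
       = 0.2408


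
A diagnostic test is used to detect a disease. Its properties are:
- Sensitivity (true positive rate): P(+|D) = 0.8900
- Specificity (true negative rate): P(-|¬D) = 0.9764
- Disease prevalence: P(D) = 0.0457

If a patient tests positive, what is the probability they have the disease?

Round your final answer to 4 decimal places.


Let D = has disease, + = positive test

Given:
- P(D) = 0.0457 (prevalence)
- P(+|D) = 0.8900 (sensitivity)
- P(-|¬D) = 0.9764 (specificity)
- P(+|¬D) = 0.0236 (false positive rate = 1 - specificity)

Step 1: Find P(+)
P(+) = P(+|D)P(D) + P(+|¬D)P(¬D)
     = 0.8900 × 0.0457 + 0.0236 × 0.9543
     = 0.04067300 + 0.02252148
     = 0.06319448

Step 2: Apply Bayes' theorem for P(D|+)
P(D|+) = P(+|D)P(D) / P(+)
       = 0.04067300 / 0.06319448
       = 0.6436


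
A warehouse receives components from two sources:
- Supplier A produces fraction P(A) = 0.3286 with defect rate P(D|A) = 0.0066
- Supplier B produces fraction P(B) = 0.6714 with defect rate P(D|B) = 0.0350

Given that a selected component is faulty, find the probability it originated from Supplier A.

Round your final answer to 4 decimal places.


Let A = from Supplier A, D = faulty

Given:
- P(A) = 0.3286, P(B) = 0.6714
- P(D|A) = 0.0066, P(D|B) = 0.0350

Step 1: Find P(D)
P(D) = P(D|A)P(A) + P(D|B)P(B)
     = 0.0066 × 0.3286 + 0.0350 × 0.6714
     = 0.00216876 + 0.02349900
     = 0.02566776

Step 2: Apply Bayes' theorem
P(A|D) = P(D|A)P(A) / P(D)
       = 0.00216876 / 0.02566776
       = 0.0845


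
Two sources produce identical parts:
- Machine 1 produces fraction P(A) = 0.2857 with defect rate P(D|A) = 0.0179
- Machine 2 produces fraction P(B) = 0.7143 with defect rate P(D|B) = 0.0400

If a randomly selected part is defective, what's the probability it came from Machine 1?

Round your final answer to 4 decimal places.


Let A = from Machine 1, D = defective

Given:
- P(A) = 0.2857, P(B) = 0.7143
- P(D|A) = 0.0179, P(D|B) = 0.0400

Step 1: Find P(D)
P(D) = P(D|A)P(A) + P(D|B)P(B)
     = 0.0179 × 0.2857 + 0.0400 × 0.7143
     = 0.00511403 + 0.02857200
     = 0.03368603

Step 2: Apply Bayes' theorem
P(A|D) = P(D|A)P(A) / P(D)
       = 0.00511403 / 0.03368603
       = 0.1518


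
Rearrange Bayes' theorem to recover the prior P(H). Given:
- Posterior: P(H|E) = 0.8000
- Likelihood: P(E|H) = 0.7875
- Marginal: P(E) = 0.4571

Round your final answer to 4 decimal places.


From Bayes' theorem: P(H|E) = P(E|H) × P(H) / P(E)

Rearranging for P(H):
P(H) = P(H|E) × P(E) / P(E|H)
     = 0.8000 × 0.4571 / 0.7875
     = 0.36568000 / 0.7875
     = 0.4644


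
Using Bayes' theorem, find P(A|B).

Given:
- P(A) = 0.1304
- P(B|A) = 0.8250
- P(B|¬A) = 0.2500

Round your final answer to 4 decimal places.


Bayes' theorem: P(A|B) = P(B|A) × P(A) / P(B)

Step 1: Calculate P(B) using law of total probability
P(B) = P(B|A)P(A) + P(B|¬A)P(¬A)
     = 0.8250 × 0.1304 + 0.2500 × 0.8696
     = 0.10758000 + 0.21740000
     = 0.32498000

Step 2: Apply Bayes' theorem
P(A|B) = P(B|A) × P(A) / P(B)
       = 0.10758000 / 0.32498000
       = 0.3310


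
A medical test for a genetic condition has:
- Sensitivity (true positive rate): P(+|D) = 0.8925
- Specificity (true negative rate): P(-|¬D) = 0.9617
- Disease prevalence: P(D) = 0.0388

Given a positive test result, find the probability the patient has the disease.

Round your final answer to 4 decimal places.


Let D = has disease, + = positive test

Given:
- P(D) = 0.0388 (prevalence)
- P(+|D) = 0.8925 (sensitivity)
- P(-|¬D) = 0.9617 (specificity)
- P(+|¬D) = 0.0383 (false positive rate = 1 - specificity)

Step 1: Find P(+)
P(+) = P(+|D)P(D) + P(+|¬D)P(¬D)
     = 0.8925 × 0.0388 + 0.0383 × 0.9612
     = 0.03462900 + 0.03681396
     = 0.07144296

Step 2: Apply Bayes' theorem for P(D|+)
P(D|+) = P(+|D)P(D) / P(+)
       = 0.03462900 / 0.07144296
       = 0.4847


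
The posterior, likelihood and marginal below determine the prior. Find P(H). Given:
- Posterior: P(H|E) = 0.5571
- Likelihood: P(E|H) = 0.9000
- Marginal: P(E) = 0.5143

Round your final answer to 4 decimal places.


From Bayes' theorem: P(H|E) = P(E|H) × P(H) / P(E)

Rearranging for P(H):
P(H) = P(H|E) × P(E) / P(E|H)
     = 0.5571 × 0.5143 / 0.9000
     = 0.28651653 / 0.9000
     = 0.3184


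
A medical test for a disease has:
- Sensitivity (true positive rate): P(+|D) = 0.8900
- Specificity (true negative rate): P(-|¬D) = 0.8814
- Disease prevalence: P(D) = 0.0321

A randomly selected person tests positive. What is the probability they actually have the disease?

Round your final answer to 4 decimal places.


Let D = has disease, + = positive test

Given:
- P(D) = 0.0321 (prevalence)
- P(+|D) = 0.8900 (sensitivity)
- P(-|¬D) = 0.8814 (specificity)
- P(+|¬D) = 0.1186 (false positive rate = 1 - specificity)

Step 1: Find P(+)
P(+) = P(+|D)P(D) + P(+|¬D)P(¬D)
     = 0.8900 × 0.0321 + 0.1186 × 0.9679
     = 0.02856900 + 0.11479294
     = 0.14336194

Step 2: Apply Bayes' theorem for P(D|+)
P(D|+) = P(+|D)P(D) / P(+)
       = 0.02856900 / 0.14336194
       = 0.1993


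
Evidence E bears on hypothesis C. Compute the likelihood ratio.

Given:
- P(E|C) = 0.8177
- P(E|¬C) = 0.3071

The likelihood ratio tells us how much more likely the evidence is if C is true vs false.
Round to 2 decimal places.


Likelihood Ratio (LR) = P(E|C) / P(E|¬C)

LR = 0.8177 / 0.3071
   = 2.66

The evidence is 2.66 times more likely if C is true than if C is false.
Since LR > 1, the evidence supports C over ¬C.


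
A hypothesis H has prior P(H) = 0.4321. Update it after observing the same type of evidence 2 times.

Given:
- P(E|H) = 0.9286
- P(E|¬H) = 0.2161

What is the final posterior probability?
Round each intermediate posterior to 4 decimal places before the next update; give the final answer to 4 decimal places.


Sequential Bayesian updating:

Initial prior: P(H) = 0.4321

Update 1:
  P(E) = 0.9286 × 0.4321 + 0.2161 × 0.5679 = 0.40124806 + 0.12272319 = 0.52397125
  P(H|E) = 0.40124806 / 0.52397125 = 0.7658

Update 2:
  P(E) = 0.9286 × 0.7658 + 0.2161 × 0.2342 = 0.71112188 + 0.05061062 = 0.76173250
  P(H|E) = 0.71112188 / 0.76173250 = 0.9336

Final posterior: 0.9336


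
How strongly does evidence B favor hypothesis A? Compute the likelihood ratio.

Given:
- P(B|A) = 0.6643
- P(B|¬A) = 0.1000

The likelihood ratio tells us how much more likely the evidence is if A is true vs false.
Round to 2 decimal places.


Likelihood Ratio (LR) = P(B|A) / P(B|¬A)

LR = 0.6643 / 0.1000
   = 6.64

The evidence is 6.64 times more likely if A is true than if A is false.
Since LR > 1, the evidence supports A over ¬A.


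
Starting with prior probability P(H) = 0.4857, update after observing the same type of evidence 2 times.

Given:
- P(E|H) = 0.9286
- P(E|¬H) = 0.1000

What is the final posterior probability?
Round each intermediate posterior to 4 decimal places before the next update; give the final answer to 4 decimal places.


Sequential Bayesian updating:

Initial prior: P(H) = 0.4857

Update 1:
  P(E) = 0.9286 × 0.4857 + 0.1000 × 0.5143 = 0.45102102 + 0.05143000 = 0.50245102
  P(H|E) = 0.45102102 / 0.50245102 = 0.8976

Update 2:
  P(E) = 0.9286 × 0.8976 + 0.1000 × 0.1024 = 0.83351136 + 0.01024000 = 0.84375136
  P(H|E) = 0.83351136 / 0.84375136 = 0.9879

Final posterior: 0.9879


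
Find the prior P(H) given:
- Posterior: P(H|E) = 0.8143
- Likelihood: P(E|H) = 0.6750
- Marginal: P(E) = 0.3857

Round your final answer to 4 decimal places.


From Bayes' theorem: P(H|E) = P(E|H) × P(H) / P(E)

Rearranging for P(H):
P(H) = P(H|E) × P(E) / P(E|H)
     = 0.8143 × 0.3857 / 0.6750
     = 0.31407551 / 0.6750
     = 0.4653


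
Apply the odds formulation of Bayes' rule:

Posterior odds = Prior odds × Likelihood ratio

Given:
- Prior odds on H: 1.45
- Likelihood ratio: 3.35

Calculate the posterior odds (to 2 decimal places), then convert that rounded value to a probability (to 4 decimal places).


Step 1: Calculate posterior odds
Posterior odds = Prior odds × LR
               = 1.45 × 3.35
               = 4.86

Step 2: Convert to probability
P(H|E) = Posterior odds / (1 + Posterior odds)
       = 4.86 / (1 + 4.86)
       = 4.86 / 5.86
       = 0.8294

The evidence increased P(H) from 0.5918 to 0.8294.
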